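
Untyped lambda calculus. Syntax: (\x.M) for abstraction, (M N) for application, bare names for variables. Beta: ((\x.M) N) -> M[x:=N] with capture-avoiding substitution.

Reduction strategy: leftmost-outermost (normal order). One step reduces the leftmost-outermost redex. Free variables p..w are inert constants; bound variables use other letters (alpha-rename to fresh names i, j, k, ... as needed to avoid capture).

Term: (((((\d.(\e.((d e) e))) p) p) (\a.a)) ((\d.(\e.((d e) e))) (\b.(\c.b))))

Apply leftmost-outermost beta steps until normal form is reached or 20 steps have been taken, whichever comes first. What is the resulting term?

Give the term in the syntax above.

Step 0: (((((\d.(\e.((d e) e))) p) p) (\a.a)) ((\d.(\e.((d e) e))) (\b.(\c.b))))
Step 1: ((((\e.((p e) e)) p) (\a.a)) ((\d.(\e.((d e) e))) (\b.(\c.b))))
Step 2: ((((p p) p) (\a.a)) ((\d.(\e.((d e) e))) (\b.(\c.b))))
Step 3: ((((p p) p) (\a.a)) (\e.(((\b.(\c.b)) e) e)))
Step 4: ((((p p) p) (\a.a)) (\e.((\c.e) e)))
Step 5: ((((p p) p) (\a.a)) (\e.e))

Answer: ((((p p) p) (\a.a)) (\e.e))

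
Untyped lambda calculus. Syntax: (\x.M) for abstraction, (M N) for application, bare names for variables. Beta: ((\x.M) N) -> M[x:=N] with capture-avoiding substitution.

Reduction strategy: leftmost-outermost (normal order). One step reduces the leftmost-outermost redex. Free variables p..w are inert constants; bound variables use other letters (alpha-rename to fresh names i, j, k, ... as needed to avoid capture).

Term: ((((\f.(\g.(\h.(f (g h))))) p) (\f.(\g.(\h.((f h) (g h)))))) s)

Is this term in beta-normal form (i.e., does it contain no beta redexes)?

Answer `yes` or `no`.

Answer: no

Derivation:
Term: ((((\f.(\g.(\h.(f (g h))))) p) (\f.(\g.(\h.((f h) (g h)))))) s)
Found 1 beta redex(es).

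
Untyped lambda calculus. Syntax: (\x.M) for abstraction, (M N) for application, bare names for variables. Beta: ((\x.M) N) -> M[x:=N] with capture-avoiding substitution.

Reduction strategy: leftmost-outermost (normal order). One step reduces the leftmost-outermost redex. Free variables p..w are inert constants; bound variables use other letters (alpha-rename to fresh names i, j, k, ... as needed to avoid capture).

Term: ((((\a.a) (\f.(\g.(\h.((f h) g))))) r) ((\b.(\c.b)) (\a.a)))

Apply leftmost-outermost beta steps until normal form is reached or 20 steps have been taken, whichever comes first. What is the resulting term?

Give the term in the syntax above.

Answer: (\h.((r h) (\c.(\a.a))))

Derivation:
Step 0: ((((\a.a) (\f.(\g.(\h.((f h) g))))) r) ((\b.(\c.b)) (\a.a)))
Step 1: (((\f.(\g.(\h.((f h) g)))) r) ((\b.(\c.b)) (\a.a)))
Step 2: ((\g.(\h.((r h) g))) ((\b.(\c.b)) (\a.a)))
Step 3: (\h.((r h) ((\b.(\c.b)) (\a.a))))
Step 4: (\h.((r h) (\c.(\a.a))))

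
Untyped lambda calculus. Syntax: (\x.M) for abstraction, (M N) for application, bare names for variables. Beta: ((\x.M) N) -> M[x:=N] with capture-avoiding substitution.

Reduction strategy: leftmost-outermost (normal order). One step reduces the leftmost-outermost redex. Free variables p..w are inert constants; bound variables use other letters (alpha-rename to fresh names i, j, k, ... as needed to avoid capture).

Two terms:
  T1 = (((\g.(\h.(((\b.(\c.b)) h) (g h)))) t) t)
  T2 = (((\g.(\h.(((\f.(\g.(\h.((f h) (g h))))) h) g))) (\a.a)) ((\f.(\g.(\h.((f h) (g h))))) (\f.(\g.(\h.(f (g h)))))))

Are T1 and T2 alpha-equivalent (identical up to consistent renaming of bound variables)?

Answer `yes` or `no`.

Term 1: (((\g.(\h.(((\b.(\c.b)) h) (g h)))) t) t)
Term 2: (((\g.(\h.(((\f.(\g.(\h.((f h) (g h))))) h) g))) (\a.a)) ((\f.(\g.(\h.((f h) (g h))))) (\f.(\g.(\h.(f (g h)))))))
Alpha-equivalence: compare structure up to binder renaming.
Result: False

Answer: no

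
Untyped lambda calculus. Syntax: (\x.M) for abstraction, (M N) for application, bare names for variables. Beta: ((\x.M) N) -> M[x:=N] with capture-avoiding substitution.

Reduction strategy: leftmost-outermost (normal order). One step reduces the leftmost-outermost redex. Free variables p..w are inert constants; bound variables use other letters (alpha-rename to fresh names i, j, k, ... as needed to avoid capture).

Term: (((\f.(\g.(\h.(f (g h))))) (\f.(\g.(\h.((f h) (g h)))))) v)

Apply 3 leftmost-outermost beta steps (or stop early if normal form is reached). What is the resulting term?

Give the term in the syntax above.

Answer: (\h.(\g.(\i.(((v h) i) (g i)))))

Derivation:
Step 0: (((\f.(\g.(\h.(f (g h))))) (\f.(\g.(\h.((f h) (g h)))))) v)
Step 1: ((\g.(\h.((\f.(\g.(\h.((f h) (g h))))) (g h)))) v)
Step 2: (\h.((\f.(\g.(\h.((f h) (g h))))) (v h)))
Step 3: (\h.(\g.(\i.(((v h) i) (g i)))))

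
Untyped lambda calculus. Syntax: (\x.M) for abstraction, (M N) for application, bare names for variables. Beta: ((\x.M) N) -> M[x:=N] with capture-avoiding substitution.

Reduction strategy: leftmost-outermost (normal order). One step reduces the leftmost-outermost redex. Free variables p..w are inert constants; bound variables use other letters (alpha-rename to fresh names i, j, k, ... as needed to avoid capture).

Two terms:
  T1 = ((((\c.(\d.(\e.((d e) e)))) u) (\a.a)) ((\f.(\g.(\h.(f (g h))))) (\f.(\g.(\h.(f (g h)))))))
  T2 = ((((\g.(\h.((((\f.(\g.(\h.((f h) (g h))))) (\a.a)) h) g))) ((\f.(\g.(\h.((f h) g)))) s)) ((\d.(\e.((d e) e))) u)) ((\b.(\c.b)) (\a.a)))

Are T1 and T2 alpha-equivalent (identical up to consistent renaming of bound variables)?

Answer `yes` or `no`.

Answer: no

Derivation:
Term 1: ((((\c.(\d.(\e.((d e) e)))) u) (\a.a)) ((\f.(\g.(\h.(f (g h))))) (\f.(\g.(\h.(f (g h)))))))
Term 2: ((((\g.(\h.((((\f.(\g.(\h.((f h) (g h))))) (\a.a)) h) g))) ((\f.(\g.(\h.((f h) g)))) s)) ((\d.(\e.((d e) e))) u)) ((\b.(\c.b)) (\a.a)))
Alpha-equivalence: compare structure up to binder renaming.
Result: False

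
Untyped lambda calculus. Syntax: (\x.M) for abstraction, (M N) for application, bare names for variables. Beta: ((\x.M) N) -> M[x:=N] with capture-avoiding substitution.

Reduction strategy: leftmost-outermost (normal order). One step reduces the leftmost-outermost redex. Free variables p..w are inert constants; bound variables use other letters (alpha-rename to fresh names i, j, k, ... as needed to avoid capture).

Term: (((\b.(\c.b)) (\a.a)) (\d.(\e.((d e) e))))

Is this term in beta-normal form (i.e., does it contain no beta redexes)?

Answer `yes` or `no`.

Answer: no

Derivation:
Term: (((\b.(\c.b)) (\a.a)) (\d.(\e.((d e) e))))
Found 1 beta redex(es).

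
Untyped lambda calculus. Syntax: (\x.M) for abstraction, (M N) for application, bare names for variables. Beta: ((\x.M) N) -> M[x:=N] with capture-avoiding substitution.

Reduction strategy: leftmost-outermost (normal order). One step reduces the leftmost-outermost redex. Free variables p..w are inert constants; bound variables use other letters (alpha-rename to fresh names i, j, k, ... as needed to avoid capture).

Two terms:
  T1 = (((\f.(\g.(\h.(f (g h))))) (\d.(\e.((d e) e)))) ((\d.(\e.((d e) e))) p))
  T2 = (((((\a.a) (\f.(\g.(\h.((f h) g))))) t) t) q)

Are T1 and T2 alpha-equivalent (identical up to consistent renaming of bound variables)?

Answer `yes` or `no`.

Term 1: (((\f.(\g.(\h.(f (g h))))) (\d.(\e.((d e) e)))) ((\d.(\e.((d e) e))) p))
Term 2: (((((\a.a) (\f.(\g.(\h.((f h) g))))) t) t) q)
Alpha-equivalence: compare structure up to binder renaming.
Result: False

Answer: no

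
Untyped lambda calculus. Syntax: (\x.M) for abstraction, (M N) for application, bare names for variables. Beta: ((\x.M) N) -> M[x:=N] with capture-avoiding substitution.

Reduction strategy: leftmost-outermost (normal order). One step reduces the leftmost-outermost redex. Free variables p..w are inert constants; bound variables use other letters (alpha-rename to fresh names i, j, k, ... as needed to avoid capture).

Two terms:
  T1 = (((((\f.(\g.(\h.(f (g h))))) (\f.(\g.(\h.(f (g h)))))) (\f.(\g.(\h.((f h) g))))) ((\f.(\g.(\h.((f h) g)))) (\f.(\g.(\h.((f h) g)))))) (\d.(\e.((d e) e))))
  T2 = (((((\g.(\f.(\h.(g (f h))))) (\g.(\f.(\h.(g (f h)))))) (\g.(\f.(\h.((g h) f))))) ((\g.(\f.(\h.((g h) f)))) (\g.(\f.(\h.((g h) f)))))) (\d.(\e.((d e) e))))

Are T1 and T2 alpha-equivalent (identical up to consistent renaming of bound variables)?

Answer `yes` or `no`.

Term 1: (((((\f.(\g.(\h.(f (g h))))) (\f.(\g.(\h.(f (g h)))))) (\f.(\g.(\h.((f h) g))))) ((\f.(\g.(\h.((f h) g)))) (\f.(\g.(\h.((f h) g)))))) (\d.(\e.((d e) e))))
Term 2: (((((\g.(\f.(\h.(g (f h))))) (\g.(\f.(\h.(g (f h)))))) (\g.(\f.(\h.((g h) f))))) ((\g.(\f.(\h.((g h) f)))) (\g.(\f.(\h.((g h) f)))))) (\d.(\e.((d e) e))))
Alpha-equivalence: compare structure up to binder renaming.
Result: True

Answer: yes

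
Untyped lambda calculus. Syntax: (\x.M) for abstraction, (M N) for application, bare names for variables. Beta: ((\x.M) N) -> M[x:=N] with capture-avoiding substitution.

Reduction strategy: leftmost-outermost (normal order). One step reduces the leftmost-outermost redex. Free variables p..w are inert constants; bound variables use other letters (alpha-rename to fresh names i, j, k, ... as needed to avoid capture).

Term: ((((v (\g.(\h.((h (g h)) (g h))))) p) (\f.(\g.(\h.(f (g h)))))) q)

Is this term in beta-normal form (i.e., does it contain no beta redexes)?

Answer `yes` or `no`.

Term: ((((v (\g.(\h.((h (g h)) (g h))))) p) (\f.(\g.(\h.(f (g h)))))) q)
No beta redexes found.

Answer: yes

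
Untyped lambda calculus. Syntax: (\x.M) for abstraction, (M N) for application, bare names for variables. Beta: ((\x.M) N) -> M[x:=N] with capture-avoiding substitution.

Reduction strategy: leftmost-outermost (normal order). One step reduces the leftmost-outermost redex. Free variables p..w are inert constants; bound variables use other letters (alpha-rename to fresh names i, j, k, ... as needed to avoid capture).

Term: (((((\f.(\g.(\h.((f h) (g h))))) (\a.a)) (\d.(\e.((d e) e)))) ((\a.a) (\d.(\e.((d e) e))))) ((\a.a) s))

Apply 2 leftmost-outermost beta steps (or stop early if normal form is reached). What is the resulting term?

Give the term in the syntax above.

Step 0: (((((\f.(\g.(\h.((f h) (g h))))) (\a.a)) (\d.(\e.((d e) e)))) ((\a.a) (\d.(\e.((d e) e))))) ((\a.a) s))
Step 1: ((((\g.(\h.(((\a.a) h) (g h)))) (\d.(\e.((d e) e)))) ((\a.a) (\d.(\e.((d e) e))))) ((\a.a) s))
Step 2: (((\h.(((\a.a) h) ((\d.(\e.((d e) e))) h))) ((\a.a) (\d.(\e.((d e) e))))) ((\a.a) s))

Answer: (((\h.(((\a.a) h) ((\d.(\e.((d e) e))) h))) ((\a.a) (\d.(\e.((d e) e))))) ((\a.a) s))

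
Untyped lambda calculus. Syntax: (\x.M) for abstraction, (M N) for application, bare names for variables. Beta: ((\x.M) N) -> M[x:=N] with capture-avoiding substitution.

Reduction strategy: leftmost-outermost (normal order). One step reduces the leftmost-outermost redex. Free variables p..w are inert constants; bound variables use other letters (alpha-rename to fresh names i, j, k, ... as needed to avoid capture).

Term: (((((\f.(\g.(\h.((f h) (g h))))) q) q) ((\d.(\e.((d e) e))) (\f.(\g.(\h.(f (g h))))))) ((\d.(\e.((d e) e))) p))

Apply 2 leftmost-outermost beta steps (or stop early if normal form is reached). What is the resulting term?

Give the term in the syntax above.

Answer: (((\h.((q h) (q h))) ((\d.(\e.((d e) e))) (\f.(\g.(\h.(f (g h))))))) ((\d.(\e.((d e) e))) p))

Derivation:
Step 0: (((((\f.(\g.(\h.((f h) (g h))))) q) q) ((\d.(\e.((d e) e))) (\f.(\g.(\h.(f (g h))))))) ((\d.(\e.((d e) e))) p))
Step 1: ((((\g.(\h.((q h) (g h)))) q) ((\d.(\e.((d e) e))) (\f.(\g.(\h.(f (g h))))))) ((\d.(\e.((d e) e))) p))
Step 2: (((\h.((q h) (q h))) ((\d.(\e.((d e) e))) (\f.(\g.(\h.(f (g h))))))) ((\d.(\e.((d e) e))) p))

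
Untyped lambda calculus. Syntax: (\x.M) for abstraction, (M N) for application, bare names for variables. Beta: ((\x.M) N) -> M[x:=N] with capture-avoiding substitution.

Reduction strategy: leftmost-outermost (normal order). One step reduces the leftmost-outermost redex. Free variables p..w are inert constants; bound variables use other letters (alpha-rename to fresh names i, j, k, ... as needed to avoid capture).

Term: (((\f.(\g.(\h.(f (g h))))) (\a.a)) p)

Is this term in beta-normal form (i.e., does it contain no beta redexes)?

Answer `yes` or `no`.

Term: (((\f.(\g.(\h.(f (g h))))) (\a.a)) p)
Found 1 beta redex(es).

Answer: no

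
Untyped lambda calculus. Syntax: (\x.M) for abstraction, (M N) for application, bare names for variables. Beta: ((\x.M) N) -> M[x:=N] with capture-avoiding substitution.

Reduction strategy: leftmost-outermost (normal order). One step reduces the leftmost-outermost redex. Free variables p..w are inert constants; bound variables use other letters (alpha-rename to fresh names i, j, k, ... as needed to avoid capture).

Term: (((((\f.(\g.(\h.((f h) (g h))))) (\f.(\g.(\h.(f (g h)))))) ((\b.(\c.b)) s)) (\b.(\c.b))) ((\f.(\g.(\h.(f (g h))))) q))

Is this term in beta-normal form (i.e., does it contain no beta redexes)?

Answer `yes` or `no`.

Answer: no

Derivation:
Term: (((((\f.(\g.(\h.((f h) (g h))))) (\f.(\g.(\h.(f (g h)))))) ((\b.(\c.b)) s)) (\b.(\c.b))) ((\f.(\g.(\h.(f (g h))))) q))
Found 3 beta redex(es).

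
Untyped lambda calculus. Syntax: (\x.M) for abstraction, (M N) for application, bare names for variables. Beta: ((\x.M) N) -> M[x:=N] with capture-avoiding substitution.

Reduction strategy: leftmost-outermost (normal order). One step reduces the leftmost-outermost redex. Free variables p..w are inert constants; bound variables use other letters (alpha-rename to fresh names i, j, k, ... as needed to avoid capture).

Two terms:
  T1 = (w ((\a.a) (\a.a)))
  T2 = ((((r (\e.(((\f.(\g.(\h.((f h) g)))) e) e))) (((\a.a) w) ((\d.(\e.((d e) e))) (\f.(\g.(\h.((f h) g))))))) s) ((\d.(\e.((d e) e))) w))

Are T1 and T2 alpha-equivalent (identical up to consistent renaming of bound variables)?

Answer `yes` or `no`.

Term 1: (w ((\a.a) (\a.a)))
Term 2: ((((r (\e.(((\f.(\g.(\h.((f h) g)))) e) e))) (((\a.a) w) ((\d.(\e.((d e) e))) (\f.(\g.(\h.((f h) g))))))) s) ((\d.(\e.((d e) e))) w))
Alpha-equivalence: compare structure up to binder renaming.
Result: False

Answer: no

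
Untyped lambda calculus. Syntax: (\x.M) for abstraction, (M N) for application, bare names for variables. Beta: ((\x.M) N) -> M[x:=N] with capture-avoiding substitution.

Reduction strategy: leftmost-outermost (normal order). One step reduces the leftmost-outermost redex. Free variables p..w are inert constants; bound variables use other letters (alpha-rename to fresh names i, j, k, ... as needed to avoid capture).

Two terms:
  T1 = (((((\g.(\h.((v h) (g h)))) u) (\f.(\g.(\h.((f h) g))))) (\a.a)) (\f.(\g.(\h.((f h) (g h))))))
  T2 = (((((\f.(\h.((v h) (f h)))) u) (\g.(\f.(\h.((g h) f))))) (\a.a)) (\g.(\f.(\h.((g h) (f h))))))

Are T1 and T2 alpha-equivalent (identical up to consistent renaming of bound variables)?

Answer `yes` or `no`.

Term 1: (((((\g.(\h.((v h) (g h)))) u) (\f.(\g.(\h.((f h) g))))) (\a.a)) (\f.(\g.(\h.((f h) (g h))))))
Term 2: (((((\f.(\h.((v h) (f h)))) u) (\g.(\f.(\h.((g h) f))))) (\a.a)) (\g.(\f.(\h.((g h) (f h))))))
Alpha-equivalence: compare structure up to binder renaming.
Result: True

Answer: yes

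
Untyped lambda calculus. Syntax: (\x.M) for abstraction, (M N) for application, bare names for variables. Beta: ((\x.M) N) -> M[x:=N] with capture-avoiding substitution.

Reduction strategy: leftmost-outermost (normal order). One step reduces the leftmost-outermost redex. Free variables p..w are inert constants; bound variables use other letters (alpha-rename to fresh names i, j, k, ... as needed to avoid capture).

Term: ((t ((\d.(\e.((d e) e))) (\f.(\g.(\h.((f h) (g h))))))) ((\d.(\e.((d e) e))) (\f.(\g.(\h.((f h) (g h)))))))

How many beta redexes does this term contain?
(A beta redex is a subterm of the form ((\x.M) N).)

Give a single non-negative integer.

Answer: 2

Derivation:
Term: ((t ((\d.(\e.((d e) e))) (\f.(\g.(\h.((f h) (g h))))))) ((\d.(\e.((d e) e))) (\f.(\g.(\h.((f h) (g h)))))))
  Redex: ((\d.(\e.((d e) e))) (\f.(\g.(\h.((f h) (g h))))))
  Redex: ((\d.(\e.((d e) e))) (\f.(\g.(\h.((f h) (g h))))))
Total redexes: 2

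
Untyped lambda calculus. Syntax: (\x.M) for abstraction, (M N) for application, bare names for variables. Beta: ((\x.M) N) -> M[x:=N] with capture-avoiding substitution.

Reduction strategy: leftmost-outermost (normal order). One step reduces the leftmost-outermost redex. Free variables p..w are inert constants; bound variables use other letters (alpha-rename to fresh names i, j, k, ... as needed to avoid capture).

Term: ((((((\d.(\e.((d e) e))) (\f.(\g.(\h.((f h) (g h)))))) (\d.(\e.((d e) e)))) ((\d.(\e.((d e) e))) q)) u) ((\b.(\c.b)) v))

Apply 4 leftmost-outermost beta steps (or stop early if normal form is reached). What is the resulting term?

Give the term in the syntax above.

Step 0: ((((((\d.(\e.((d e) e))) (\f.(\g.(\h.((f h) (g h)))))) (\d.(\e.((d e) e)))) ((\d.(\e.((d e) e))) q)) u) ((\b.(\c.b)) v))
Step 1: (((((\e.(((\f.(\g.(\h.((f h) (g h))))) e) e)) (\d.(\e.((d e) e)))) ((\d.(\e.((d e) e))) q)) u) ((\b.(\c.b)) v))
Step 2: ((((((\f.(\g.(\h.((f h) (g h))))) (\d.(\e.((d e) e)))) (\d.(\e.((d e) e)))) ((\d.(\e.((d e) e))) q)) u) ((\b.(\c.b)) v))
Step 3: (((((\g.(\h.(((\d.(\e.((d e) e))) h) (g h)))) (\d.(\e.((d e) e)))) ((\d.(\e.((d e) e))) q)) u) ((\b.(\c.b)) v))
Step 4: ((((\h.(((\d.(\e.((d e) e))) h) ((\d.(\e.((d e) e))) h))) ((\d.(\e.((d e) e))) q)) u) ((\b.(\c.b)) v))

Answer: ((((\h.(((\d.(\e.((d e) e))) h) ((\d.(\e.((d e) e))) h))) ((\d.(\e.((d e) e))) q)) u) ((\b.(\c.b)) v))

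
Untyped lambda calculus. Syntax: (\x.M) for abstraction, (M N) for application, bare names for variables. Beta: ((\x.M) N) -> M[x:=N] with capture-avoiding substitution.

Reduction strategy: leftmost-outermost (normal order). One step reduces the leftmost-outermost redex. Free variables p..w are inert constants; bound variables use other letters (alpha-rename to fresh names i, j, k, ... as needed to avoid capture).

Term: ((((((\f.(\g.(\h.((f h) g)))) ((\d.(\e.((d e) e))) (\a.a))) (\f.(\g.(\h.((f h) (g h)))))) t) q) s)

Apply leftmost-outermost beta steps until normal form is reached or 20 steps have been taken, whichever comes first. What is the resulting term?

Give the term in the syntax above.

Step 0: ((((((\f.(\g.(\h.((f h) g)))) ((\d.(\e.((d e) e))) (\a.a))) (\f.(\g.(\h.((f h) (g h)))))) t) q) s)
Step 1: (((((\g.(\h.((((\d.(\e.((d e) e))) (\a.a)) h) g))) (\f.(\g.(\h.((f h) (g h)))))) t) q) s)
Step 2: ((((\h.((((\d.(\e.((d e) e))) (\a.a)) h) (\f.(\g.(\h.((f h) (g h))))))) t) q) s)
Step 3: ((((((\d.(\e.((d e) e))) (\a.a)) t) (\f.(\g.(\h.((f h) (g h)))))) q) s)
Step 4: (((((\e.(((\a.a) e) e)) t) (\f.(\g.(\h.((f h) (g h)))))) q) s)
Step 5: ((((((\a.a) t) t) (\f.(\g.(\h.((f h) (g h)))))) q) s)
Step 6: ((((t t) (\f.(\g.(\h.((f h) (g h)))))) q) s)

Answer: ((((t t) (\f.(\g.(\h.((f h) (g h)))))) q) s)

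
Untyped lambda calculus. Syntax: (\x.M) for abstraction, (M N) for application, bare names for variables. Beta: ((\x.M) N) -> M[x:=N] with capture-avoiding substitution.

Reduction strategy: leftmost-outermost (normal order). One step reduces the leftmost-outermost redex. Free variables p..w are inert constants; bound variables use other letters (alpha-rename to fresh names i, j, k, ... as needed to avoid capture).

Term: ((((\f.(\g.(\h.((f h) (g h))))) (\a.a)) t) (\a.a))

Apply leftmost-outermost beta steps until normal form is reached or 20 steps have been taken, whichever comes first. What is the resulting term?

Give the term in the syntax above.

Step 0: ((((\f.(\g.(\h.((f h) (g h))))) (\a.a)) t) (\a.a))
Step 1: (((\g.(\h.(((\a.a) h) (g h)))) t) (\a.a))
Step 2: ((\h.(((\a.a) h) (t h))) (\a.a))
Step 3: (((\a.a) (\a.a)) (t (\a.a)))
Step 4: ((\a.a) (t (\a.a)))
Step 5: (t (\a.a))

Answer: (t (\a.a))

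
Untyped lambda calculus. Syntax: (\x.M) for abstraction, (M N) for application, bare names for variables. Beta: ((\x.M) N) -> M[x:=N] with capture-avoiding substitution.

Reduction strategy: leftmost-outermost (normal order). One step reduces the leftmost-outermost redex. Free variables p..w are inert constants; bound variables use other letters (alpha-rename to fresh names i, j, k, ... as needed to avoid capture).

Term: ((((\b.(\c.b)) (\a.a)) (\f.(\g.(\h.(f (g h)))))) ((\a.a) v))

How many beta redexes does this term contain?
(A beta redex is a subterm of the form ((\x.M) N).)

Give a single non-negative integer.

Term: ((((\b.(\c.b)) (\a.a)) (\f.(\g.(\h.(f (g h)))))) ((\a.a) v))
  Redex: ((\b.(\c.b)) (\a.a))
  Redex: ((\a.a) v)
Total redexes: 2

Answer: 2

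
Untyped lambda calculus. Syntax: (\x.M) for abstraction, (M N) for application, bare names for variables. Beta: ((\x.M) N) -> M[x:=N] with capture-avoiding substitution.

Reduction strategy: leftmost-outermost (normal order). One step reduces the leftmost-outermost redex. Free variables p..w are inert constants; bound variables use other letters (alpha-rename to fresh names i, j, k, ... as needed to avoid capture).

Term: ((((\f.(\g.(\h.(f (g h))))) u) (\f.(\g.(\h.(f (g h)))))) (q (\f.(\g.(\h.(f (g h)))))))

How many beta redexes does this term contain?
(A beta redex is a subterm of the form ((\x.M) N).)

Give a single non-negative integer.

Term: ((((\f.(\g.(\h.(f (g h))))) u) (\f.(\g.(\h.(f (g h)))))) (q (\f.(\g.(\h.(f (g h)))))))
  Redex: ((\f.(\g.(\h.(f (g h))))) u)
Total redexes: 1

Answer: 1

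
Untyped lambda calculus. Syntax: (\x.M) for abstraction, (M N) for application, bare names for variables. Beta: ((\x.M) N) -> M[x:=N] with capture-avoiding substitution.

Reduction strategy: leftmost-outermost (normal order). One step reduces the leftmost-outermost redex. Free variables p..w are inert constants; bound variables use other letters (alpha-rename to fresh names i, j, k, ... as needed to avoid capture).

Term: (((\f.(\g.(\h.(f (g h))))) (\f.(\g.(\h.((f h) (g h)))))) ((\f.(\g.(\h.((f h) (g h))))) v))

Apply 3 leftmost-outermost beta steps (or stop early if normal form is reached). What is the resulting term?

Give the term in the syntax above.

Step 0: (((\f.(\g.(\h.(f (g h))))) (\f.(\g.(\h.((f h) (g h)))))) ((\f.(\g.(\h.((f h) (g h))))) v))
Step 1: ((\g.(\h.((\f.(\g.(\h.((f h) (g h))))) (g h)))) ((\f.(\g.(\h.((f h) (g h))))) v))
Step 2: (\h.((\f.(\g.(\h.((f h) (g h))))) (((\f.(\g.(\h.((f h) (g h))))) v) h)))
Step 3: (\h.(\g.(\i.(((((\f.(\g.(\h.((f h) (g h))))) v) h) i) (g i)))))

Answer: (\h.(\g.(\i.(((((\f.(\g.(\h.((f h) (g h))))) v) h) i) (g i)))))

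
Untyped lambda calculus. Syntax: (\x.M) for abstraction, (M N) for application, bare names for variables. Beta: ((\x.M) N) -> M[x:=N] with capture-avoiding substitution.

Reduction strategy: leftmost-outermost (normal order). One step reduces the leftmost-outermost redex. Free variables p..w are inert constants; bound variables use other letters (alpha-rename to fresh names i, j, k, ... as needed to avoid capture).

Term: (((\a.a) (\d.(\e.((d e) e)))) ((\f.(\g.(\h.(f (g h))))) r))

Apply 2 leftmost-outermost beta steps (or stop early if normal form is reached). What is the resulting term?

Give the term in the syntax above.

Answer: (\e.((((\f.(\g.(\h.(f (g h))))) r) e) e))

Derivation:
Step 0: (((\a.a) (\d.(\e.((d e) e)))) ((\f.(\g.(\h.(f (g h))))) r))
Step 1: ((\d.(\e.((d e) e))) ((\f.(\g.(\h.(f (g h))))) r))
Step 2: (\e.((((\f.(\g.(\h.(f (g h))))) r) e) e))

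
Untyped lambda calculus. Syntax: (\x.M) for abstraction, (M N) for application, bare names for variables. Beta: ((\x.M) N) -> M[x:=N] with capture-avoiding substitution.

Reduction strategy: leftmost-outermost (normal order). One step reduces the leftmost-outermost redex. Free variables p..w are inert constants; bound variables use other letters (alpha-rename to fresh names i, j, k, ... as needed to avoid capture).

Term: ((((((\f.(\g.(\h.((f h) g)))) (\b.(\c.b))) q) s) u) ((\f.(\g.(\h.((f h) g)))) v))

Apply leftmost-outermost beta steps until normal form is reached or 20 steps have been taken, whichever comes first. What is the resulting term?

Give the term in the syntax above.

Answer: ((s u) (\g.(\h.((v h) g))))

Derivation:
Step 0: ((((((\f.(\g.(\h.((f h) g)))) (\b.(\c.b))) q) s) u) ((\f.(\g.(\h.((f h) g)))) v))
Step 1: (((((\g.(\h.(((\b.(\c.b)) h) g))) q) s) u) ((\f.(\g.(\h.((f h) g)))) v))
Step 2: ((((\h.(((\b.(\c.b)) h) q)) s) u) ((\f.(\g.(\h.((f h) g)))) v))
Step 3: (((((\b.(\c.b)) s) q) u) ((\f.(\g.(\h.((f h) g)))) v))
Step 4: ((((\c.s) q) u) ((\f.(\g.(\h.((f h) g)))) v))
Step 5: ((s u) ((\f.(\g.(\h.((f h) g)))) v))
Step 6: ((s u) (\g.(\h.((v h) g))))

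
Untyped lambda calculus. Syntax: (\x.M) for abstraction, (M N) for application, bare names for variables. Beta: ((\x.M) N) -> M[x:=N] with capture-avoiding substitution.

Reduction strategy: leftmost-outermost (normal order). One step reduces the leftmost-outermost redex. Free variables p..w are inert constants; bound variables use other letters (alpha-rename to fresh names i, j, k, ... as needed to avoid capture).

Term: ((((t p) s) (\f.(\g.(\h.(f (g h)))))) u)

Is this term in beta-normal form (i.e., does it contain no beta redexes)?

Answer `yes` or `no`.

Term: ((((t p) s) (\f.(\g.(\h.(f (g h)))))) u)
No beta redexes found.

Answer: yes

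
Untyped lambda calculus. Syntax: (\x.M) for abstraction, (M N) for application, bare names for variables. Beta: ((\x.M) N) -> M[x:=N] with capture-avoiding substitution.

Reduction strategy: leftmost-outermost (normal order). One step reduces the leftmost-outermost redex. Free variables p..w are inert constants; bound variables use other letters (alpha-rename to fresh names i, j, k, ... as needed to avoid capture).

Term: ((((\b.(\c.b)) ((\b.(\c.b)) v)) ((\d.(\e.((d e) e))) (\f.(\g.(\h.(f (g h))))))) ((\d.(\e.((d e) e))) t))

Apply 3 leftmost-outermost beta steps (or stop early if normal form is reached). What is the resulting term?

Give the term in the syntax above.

Step 0: ((((\b.(\c.b)) ((\b.(\c.b)) v)) ((\d.(\e.((d e) e))) (\f.(\g.(\h.(f (g h))))))) ((\d.(\e.((d e) e))) t))
Step 1: (((\c.((\b.(\c.b)) v)) ((\d.(\e.((d e) e))) (\f.(\g.(\h.(f (g h))))))) ((\d.(\e.((d e) e))) t))
Step 2: (((\b.(\c.b)) v) ((\d.(\e.((d e) e))) t))
Step 3: ((\c.v) ((\d.(\e.((d e) e))) t))

Answer: ((\c.v) ((\d.(\e.((d e) e))) t))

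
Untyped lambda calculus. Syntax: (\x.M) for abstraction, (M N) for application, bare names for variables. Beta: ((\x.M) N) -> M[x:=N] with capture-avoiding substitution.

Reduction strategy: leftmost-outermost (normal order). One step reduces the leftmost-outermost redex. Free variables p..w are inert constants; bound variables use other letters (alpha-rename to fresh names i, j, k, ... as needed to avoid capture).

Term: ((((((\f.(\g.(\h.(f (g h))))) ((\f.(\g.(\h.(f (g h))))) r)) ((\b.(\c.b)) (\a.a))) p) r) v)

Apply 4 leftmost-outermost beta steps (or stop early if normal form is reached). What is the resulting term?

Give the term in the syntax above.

Step 0: ((((((\f.(\g.(\h.(f (g h))))) ((\f.(\g.(\h.(f (g h))))) r)) ((\b.(\c.b)) (\a.a))) p) r) v)
Step 1: (((((\g.(\h.(((\f.(\g.(\h.(f (g h))))) r) (g h)))) ((\b.(\c.b)) (\a.a))) p) r) v)
Step 2: ((((\h.(((\f.(\g.(\h.(f (g h))))) r) (((\b.(\c.b)) (\a.a)) h))) p) r) v)
Step 3: (((((\f.(\g.(\h.(f (g h))))) r) (((\b.(\c.b)) (\a.a)) p)) r) v)
Step 4: ((((\g.(\h.(r (g h)))) (((\b.(\c.b)) (\a.a)) p)) r) v)

Answer: ((((\g.(\h.(r (g h)))) (((\b.(\c.b)) (\a.a)) p)) r) v)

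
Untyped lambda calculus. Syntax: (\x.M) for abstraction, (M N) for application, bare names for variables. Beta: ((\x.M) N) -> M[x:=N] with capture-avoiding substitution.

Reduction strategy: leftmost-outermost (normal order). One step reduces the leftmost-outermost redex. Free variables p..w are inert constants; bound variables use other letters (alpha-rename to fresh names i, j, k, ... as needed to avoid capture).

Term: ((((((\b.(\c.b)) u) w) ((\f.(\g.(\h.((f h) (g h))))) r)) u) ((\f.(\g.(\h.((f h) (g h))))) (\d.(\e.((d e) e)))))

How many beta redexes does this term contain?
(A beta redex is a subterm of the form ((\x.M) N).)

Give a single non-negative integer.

Answer: 3

Derivation:
Term: ((((((\b.(\c.b)) u) w) ((\f.(\g.(\h.((f h) (g h))))) r)) u) ((\f.(\g.(\h.((f h) (g h))))) (\d.(\e.((d e) e)))))
  Redex: ((\b.(\c.b)) u)
  Redex: ((\f.(\g.(\h.((f h) (g h))))) r)
  Redex: ((\f.(\g.(\h.((f h) (g h))))) (\d.(\e.((d e) e))))
Total redexes: 3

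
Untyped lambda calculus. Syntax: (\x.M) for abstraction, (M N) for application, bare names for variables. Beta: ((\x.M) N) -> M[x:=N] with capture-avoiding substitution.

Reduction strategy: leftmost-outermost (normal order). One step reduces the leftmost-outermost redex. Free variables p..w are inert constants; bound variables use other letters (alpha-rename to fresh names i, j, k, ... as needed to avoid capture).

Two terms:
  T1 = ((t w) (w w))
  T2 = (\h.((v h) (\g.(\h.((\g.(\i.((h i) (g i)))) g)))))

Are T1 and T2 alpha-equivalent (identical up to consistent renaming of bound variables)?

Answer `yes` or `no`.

Answer: no

Derivation:
Term 1: ((t w) (w w))
Term 2: (\h.((v h) (\g.(\h.((\g.(\i.((h i) (g i)))) g)))))
Alpha-equivalence: compare structure up to binder renaming.
Result: False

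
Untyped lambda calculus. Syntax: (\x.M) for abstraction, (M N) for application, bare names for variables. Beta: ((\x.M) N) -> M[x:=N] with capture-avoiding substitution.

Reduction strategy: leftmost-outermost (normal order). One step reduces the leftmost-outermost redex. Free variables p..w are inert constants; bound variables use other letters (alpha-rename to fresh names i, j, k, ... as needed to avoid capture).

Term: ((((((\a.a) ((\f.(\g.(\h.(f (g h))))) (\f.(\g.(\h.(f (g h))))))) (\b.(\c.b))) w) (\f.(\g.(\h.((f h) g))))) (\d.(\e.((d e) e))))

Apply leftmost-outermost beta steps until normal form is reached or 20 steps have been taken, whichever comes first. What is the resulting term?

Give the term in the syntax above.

Step 0: ((((((\a.a) ((\f.(\g.(\h.(f (g h))))) (\f.(\g.(\h.(f (g h))))))) (\b.(\c.b))) w) (\f.(\g.(\h.((f h) g))))) (\d.(\e.((d e) e))))
Step 1: ((((((\f.(\g.(\h.(f (g h))))) (\f.(\g.(\h.(f (g h)))))) (\b.(\c.b))) w) (\f.(\g.(\h.((f h) g))))) (\d.(\e.((d e) e))))
Step 2: (((((\g.(\h.((\f.(\g.(\h.(f (g h))))) (g h)))) (\b.(\c.b))) w) (\f.(\g.(\h.((f h) g))))) (\d.(\e.((d e) e))))
Step 3: ((((\h.((\f.(\g.(\h.(f (g h))))) ((\b.(\c.b)) h))) w) (\f.(\g.(\h.((f h) g))))) (\d.(\e.((d e) e))))
Step 4: ((((\f.(\g.(\h.(f (g h))))) ((\b.(\c.b)) w)) (\f.(\g.(\h.((f h) g))))) (\d.(\e.((d e) e))))
Step 5: (((\g.(\h.(((\b.(\c.b)) w) (g h)))) (\f.(\g.(\h.((f h) g))))) (\d.(\e.((d e) e))))
Step 6: ((\h.(((\b.(\c.b)) w) ((\f.(\g.(\h.((f h) g)))) h))) (\d.(\e.((d e) e))))
Step 7: (((\b.(\c.b)) w) ((\f.(\g.(\h.((f h) g)))) (\d.(\e.((d e) e)))))
Step 8: ((\c.w) ((\f.(\g.(\h.((f h) g)))) (\d.(\e.((d e) e)))))
Step 9: w

Answer: w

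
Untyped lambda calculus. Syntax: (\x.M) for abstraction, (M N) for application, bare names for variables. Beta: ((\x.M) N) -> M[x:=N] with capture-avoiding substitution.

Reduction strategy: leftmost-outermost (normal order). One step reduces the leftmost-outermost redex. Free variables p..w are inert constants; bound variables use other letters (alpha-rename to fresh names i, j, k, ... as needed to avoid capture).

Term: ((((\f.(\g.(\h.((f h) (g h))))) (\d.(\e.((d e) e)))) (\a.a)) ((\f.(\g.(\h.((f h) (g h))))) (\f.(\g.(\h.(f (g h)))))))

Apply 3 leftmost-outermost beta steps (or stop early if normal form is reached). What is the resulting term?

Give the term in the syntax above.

Answer: (((\d.(\e.((d e) e))) ((\f.(\g.(\h.((f h) (g h))))) (\f.(\g.(\h.(f (g h))))))) ((\a.a) ((\f.(\g.(\h.((f h) (g h))))) (\f.(\g.(\h.(f (g h))))))))

Derivation:
Step 0: ((((\f.(\g.(\h.((f h) (g h))))) (\d.(\e.((d e) e)))) (\a.a)) ((\f.(\g.(\h.((f h) (g h))))) (\f.(\g.(\h.(f (g h)))))))
Step 1: (((\g.(\h.(((\d.(\e.((d e) e))) h) (g h)))) (\a.a)) ((\f.(\g.(\h.((f h) (g h))))) (\f.(\g.(\h.(f (g h)))))))
Step 2: ((\h.(((\d.(\e.((d e) e))) h) ((\a.a) h))) ((\f.(\g.(\h.((f h) (g h))))) (\f.(\g.(\h.(f (g h)))))))
Step 3: (((\d.(\e.((d e) e))) ((\f.(\g.(\h.((f h) (g h))))) (\f.(\g.(\h.(f (g h))))))) ((\a.a) ((\f.(\g.(\h.((f h) (g h))))) (\f.(\g.(\h.(f (g h))))))))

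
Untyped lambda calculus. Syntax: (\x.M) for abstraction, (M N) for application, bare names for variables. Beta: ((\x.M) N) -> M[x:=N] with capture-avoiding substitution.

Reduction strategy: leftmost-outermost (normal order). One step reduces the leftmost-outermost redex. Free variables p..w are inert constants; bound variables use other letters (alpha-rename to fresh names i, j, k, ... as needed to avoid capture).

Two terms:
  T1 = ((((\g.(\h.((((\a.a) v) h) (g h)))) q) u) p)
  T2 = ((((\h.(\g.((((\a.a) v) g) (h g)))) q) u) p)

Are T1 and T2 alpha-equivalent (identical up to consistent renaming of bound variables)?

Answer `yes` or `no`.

Term 1: ((((\g.(\h.((((\a.a) v) h) (g h)))) q) u) p)
Term 2: ((((\h.(\g.((((\a.a) v) g) (h g)))) q) u) p)
Alpha-equivalence: compare structure up to binder renaming.
Result: True

Answer: yes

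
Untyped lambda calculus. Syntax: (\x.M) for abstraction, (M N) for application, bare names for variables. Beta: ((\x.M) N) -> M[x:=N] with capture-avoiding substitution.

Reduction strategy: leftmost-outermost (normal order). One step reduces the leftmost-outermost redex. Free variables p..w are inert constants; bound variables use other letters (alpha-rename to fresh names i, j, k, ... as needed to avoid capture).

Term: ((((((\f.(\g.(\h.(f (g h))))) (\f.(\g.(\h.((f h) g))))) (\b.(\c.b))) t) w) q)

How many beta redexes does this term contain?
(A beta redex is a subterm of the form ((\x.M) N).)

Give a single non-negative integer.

Term: ((((((\f.(\g.(\h.(f (g h))))) (\f.(\g.(\h.((f h) g))))) (\b.(\c.b))) t) w) q)
  Redex: ((\f.(\g.(\h.(f (g h))))) (\f.(\g.(\h.((f h) g)))))
Total redexes: 1

Answer: 1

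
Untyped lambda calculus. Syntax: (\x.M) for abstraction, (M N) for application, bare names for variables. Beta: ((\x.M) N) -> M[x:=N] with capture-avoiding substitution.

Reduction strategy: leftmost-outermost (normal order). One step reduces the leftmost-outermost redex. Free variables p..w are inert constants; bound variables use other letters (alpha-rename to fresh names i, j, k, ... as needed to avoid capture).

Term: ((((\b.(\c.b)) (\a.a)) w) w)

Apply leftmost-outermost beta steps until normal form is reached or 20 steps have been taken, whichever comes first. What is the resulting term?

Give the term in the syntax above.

Step 0: ((((\b.(\c.b)) (\a.a)) w) w)
Step 1: (((\c.(\a.a)) w) w)
Step 2: ((\a.a) w)
Step 3: w

Answer: w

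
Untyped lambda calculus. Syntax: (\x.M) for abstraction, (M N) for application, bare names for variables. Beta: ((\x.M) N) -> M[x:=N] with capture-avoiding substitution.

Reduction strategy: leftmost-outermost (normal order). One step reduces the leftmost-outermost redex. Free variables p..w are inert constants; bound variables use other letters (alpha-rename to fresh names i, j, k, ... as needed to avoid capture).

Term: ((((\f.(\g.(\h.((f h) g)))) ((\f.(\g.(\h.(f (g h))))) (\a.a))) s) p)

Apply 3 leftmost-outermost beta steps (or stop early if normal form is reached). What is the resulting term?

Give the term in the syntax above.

Step 0: ((((\f.(\g.(\h.((f h) g)))) ((\f.(\g.(\h.(f (g h))))) (\a.a))) s) p)
Step 1: (((\g.(\h.((((\f.(\g.(\h.(f (g h))))) (\a.a)) h) g))) s) p)
Step 2: ((\h.((((\f.(\g.(\h.(f (g h))))) (\a.a)) h) s)) p)
Step 3: ((((\f.(\g.(\h.(f (g h))))) (\a.a)) p) s)

Answer: ((((\f.(\g.(\h.(f (g h))))) (\a.a)) p) s)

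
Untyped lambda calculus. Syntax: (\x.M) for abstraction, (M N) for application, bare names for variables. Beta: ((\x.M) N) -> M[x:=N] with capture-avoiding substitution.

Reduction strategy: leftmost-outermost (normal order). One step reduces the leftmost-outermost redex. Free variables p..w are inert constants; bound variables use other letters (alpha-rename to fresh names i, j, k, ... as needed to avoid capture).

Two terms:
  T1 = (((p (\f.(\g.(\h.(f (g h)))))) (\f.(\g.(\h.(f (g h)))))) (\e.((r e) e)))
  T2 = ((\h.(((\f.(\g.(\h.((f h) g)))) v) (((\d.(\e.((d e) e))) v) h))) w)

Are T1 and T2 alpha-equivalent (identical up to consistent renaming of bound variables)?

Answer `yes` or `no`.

Answer: no

Derivation:
Term 1: (((p (\f.(\g.(\h.(f (g h)))))) (\f.(\g.(\h.(f (g h)))))) (\e.((r e) e)))
Term 2: ((\h.(((\f.(\g.(\h.((f h) g)))) v) (((\d.(\e.((d e) e))) v) h))) w)
Alpha-equivalence: compare structure up to binder renaming.
Result: False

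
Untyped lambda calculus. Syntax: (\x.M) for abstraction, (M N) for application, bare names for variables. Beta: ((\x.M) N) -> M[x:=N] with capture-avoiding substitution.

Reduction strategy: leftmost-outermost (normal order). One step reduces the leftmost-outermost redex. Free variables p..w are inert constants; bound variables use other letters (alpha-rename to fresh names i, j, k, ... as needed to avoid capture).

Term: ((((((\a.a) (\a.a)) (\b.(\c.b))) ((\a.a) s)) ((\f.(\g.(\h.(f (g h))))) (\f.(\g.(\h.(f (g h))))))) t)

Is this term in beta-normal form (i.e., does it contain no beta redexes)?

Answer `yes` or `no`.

Answer: no

Derivation:
Term: ((((((\a.a) (\a.a)) (\b.(\c.b))) ((\a.a) s)) ((\f.(\g.(\h.(f (g h))))) (\f.(\g.(\h.(f (g h))))))) t)
Found 3 beta redex(es).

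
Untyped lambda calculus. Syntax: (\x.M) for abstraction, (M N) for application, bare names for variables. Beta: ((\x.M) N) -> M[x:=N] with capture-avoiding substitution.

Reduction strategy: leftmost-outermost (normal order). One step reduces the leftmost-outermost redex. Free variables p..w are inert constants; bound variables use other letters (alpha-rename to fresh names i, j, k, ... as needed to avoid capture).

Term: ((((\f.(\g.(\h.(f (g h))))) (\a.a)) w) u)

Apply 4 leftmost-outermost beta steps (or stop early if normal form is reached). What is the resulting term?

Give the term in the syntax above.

Step 0: ((((\f.(\g.(\h.(f (g h))))) (\a.a)) w) u)
Step 1: (((\g.(\h.((\a.a) (g h)))) w) u)
Step 2: ((\h.((\a.a) (w h))) u)
Step 3: ((\a.a) (w u))
Step 4: (w u)

Answer: (w u)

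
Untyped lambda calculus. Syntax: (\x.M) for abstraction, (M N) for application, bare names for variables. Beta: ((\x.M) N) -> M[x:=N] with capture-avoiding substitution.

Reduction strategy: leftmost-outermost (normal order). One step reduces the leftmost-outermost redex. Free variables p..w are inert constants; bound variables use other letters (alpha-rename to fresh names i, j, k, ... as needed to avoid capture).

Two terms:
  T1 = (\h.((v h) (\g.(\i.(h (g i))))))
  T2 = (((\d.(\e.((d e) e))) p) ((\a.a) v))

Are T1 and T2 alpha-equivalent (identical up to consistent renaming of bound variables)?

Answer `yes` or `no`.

Term 1: (\h.((v h) (\g.(\i.(h (g i))))))
Term 2: (((\d.(\e.((d e) e))) p) ((\a.a) v))
Alpha-equivalence: compare structure up to binder renaming.
Result: False

Answer: no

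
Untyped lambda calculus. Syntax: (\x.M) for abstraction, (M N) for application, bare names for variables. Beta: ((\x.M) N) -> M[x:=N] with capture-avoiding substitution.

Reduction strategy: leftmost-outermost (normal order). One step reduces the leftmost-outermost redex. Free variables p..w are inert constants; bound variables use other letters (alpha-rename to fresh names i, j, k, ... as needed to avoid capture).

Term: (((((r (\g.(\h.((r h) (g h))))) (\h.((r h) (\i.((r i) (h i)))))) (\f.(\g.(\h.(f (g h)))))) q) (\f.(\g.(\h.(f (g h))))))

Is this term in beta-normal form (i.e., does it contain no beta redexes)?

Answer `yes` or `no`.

Term: (((((r (\g.(\h.((r h) (g h))))) (\h.((r h) (\i.((r i) (h i)))))) (\f.(\g.(\h.(f (g h)))))) q) (\f.(\g.(\h.(f (g h))))))
No beta redexes found.

Answer: yes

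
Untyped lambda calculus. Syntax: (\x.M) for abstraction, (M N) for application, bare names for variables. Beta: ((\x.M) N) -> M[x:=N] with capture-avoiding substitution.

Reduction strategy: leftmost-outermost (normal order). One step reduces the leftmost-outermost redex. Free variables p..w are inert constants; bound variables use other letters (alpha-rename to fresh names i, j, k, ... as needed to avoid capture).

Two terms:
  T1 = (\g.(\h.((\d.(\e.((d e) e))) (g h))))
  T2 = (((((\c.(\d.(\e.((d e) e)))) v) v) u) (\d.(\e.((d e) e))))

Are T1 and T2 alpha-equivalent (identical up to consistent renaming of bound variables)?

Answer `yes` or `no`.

Term 1: (\g.(\h.((\d.(\e.((d e) e))) (g h))))
Term 2: (((((\c.(\d.(\e.((d e) e)))) v) v) u) (\d.(\e.((d e) e))))
Alpha-equivalence: compare structure up to binder renaming.
Result: False

Answer: no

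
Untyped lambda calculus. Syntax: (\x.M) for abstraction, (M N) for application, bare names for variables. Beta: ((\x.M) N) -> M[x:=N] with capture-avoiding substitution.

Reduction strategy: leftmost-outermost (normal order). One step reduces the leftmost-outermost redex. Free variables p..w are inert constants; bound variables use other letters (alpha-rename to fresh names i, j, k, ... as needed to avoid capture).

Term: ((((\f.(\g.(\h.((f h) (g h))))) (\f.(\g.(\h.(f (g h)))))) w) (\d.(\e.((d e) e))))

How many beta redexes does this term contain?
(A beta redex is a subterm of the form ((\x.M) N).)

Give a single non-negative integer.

Answer: 1

Derivation:
Term: ((((\f.(\g.(\h.((f h) (g h))))) (\f.(\g.(\h.(f (g h)))))) w) (\d.(\e.((d e) e))))
  Redex: ((\f.(\g.(\h.((f h) (g h))))) (\f.(\g.(\h.(f (g h))))))
Total redexes: 1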